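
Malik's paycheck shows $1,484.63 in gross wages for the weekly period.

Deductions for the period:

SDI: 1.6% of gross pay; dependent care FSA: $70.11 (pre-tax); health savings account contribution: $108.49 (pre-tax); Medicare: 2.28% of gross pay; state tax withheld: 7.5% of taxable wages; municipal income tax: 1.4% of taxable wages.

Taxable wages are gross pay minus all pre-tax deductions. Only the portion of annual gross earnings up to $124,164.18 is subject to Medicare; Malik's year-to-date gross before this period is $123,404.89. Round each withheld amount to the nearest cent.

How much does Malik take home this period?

Health savings account contribution: $108.49
Dependent care FSA: $70.11
Pre-tax total = $108.49 + $70.11 = $178.60
Taxable wages = $1,484.63 − $178.60 = $1,306.03
State tax withheld: $1,306.03 × 0.075 = $97.95
Municipal income tax: $1,306.03 × 0.014 = $18.28
Medicare: only $124,164.18 − $123,404.89 = $759.29 of this check is subject → $759.29 × 0.0228 = $17.31
SDI: $1,484.63 × 0.016 = $23.75
Total deductions = $108.49 + $70.11 + $97.95 + $18.28 + $17.31 + $23.75 = $335.89
Net pay = $1,484.63 − $335.89 = $1,148.74

$1,148.74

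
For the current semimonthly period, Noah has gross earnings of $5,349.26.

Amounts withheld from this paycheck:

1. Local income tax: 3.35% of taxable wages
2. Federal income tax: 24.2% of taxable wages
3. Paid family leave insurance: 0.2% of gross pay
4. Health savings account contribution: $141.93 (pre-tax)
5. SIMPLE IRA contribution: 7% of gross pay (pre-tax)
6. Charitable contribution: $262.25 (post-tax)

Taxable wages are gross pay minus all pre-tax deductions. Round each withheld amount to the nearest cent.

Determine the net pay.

$3,228.47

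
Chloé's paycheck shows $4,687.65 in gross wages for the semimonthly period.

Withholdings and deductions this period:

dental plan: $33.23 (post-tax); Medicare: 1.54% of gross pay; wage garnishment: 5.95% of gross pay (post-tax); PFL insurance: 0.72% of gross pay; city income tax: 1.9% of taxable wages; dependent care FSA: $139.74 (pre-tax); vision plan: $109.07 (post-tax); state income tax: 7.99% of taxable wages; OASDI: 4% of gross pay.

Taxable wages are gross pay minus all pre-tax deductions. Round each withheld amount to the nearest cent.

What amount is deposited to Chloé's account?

Dependent care FSA: $139.74
Taxable wages = $4,687.65 − $139.74 = $4,547.91
City income tax: $4,547.91 × 0.019 = $86.41
State income tax: $4,547.91 × 0.0799 = $363.38
PFL insurance: $4,687.65 × 0.0072 = $33.75
Medicare: $4,687.65 × 0.0154 = $72.19
OASDI: $4,687.65 × 0.04 = $187.51
Vision plan: $109.07
Dental plan: $33.23
Wage garnishment: $4,687.65 × 0.0595 = $278.92
Total deductions = $139.74 + $86.41 + $363.38 + $33.75 + $72.19 + $187.51 + $109.07 + $33.23 + $278.92 = $1,304.20
Net pay = $4,687.65 − $1,304.20 = $3,383.45

$3,383.45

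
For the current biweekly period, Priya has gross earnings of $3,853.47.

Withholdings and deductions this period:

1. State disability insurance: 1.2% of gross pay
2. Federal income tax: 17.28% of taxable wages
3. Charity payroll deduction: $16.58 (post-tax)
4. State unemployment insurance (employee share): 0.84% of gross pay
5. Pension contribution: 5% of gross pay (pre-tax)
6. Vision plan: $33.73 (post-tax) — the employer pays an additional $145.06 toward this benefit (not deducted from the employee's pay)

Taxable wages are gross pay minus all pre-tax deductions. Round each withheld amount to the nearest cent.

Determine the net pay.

Pension contribution: $3,853.47 × 0.05 = $192.67
Taxable wages = $3,853.47 − $192.67 = $3,660.80
Federal income tax: $3,660.80 × 0.1728 = $632.59
State disability insurance: $3,853.47 × 0.012 = $46.24
State unemployment insurance (employee share): $3,853.47 × 0.0084 = $32.37
Vision plan: $33.73
Charity payroll deduction: $16.58
(Employer's $145.06 toward vision plan is not withheld from the employee.)
Total deductions = $192.67 + $632.59 + $46.24 + $32.37 + $33.73 + $16.58 = $954.18
Net pay = $3,853.47 − $954.18 = $2,899.29

$2,899.29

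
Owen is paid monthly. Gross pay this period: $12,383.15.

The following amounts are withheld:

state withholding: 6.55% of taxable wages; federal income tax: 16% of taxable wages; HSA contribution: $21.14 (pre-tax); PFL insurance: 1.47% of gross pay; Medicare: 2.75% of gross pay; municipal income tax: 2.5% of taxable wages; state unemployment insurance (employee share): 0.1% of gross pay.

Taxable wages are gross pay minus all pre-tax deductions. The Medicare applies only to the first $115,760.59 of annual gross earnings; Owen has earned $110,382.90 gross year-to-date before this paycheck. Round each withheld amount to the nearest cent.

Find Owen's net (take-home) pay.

$8,923.03

HSA contribution: $21.14
Taxable wages = $12,383.15 − $21.14 = $12,362.01
State withholding: $12,362.01 × 0.0655 = $809.71
Municipal income tax: $12,362.01 × 0.025 = $309.05
Federal income tax: $12,362.01 × 0.16 = $1,977.92
State unemployment insurance (employee share): $12,383.15 × 0.001 = $12.38
Medicare: only $115,760.59 − $110,382.90 = $5,377.69 of this check is subject → $5,377.69 × 0.0275 = $147.89
PFL insurance: $12,383.15 × 0.0147 = $182.03
Total deductions = $21.14 + $809.71 + $309.05 + $1,977.92 + $12.38 + $147.89 + $182.03 = $3,460.12
Net pay = $12,383.15 − $3,460.12 = $8,923.03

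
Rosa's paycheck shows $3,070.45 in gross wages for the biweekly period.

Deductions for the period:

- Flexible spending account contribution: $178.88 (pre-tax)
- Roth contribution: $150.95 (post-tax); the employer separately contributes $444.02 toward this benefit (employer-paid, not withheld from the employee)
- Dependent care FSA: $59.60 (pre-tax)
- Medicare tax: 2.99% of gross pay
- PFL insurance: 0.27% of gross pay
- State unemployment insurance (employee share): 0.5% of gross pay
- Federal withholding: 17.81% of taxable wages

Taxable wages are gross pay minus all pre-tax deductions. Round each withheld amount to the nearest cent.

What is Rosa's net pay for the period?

$2,061.20

Flexible spending account contribution: $178.88
Dependent care FSA: $59.60
Pre-tax total = $178.88 + $59.60 = $238.48
Taxable wages = $3,070.45 − $238.48 = $2,831.97
Federal withholding: $2,831.97 × 0.1781 = $504.37
Medicare tax: $3,070.45 × 0.0299 = $91.81
PFL insurance: $3,070.45 × 0.0027 = $8.29
State unemployment insurance (employee share): $3,070.45 × 0.005 = $15.35
Roth contribution: $150.95
(Employer's $444.02 toward Roth contribution is not withheld from the employee.)
Total deductions = $178.88 + $59.60 + $504.37 + $91.81 + $8.29 + $15.35 + $150.95 = $1,009.25
Net pay = $3,070.45 − $1,009.25 = $2,061.20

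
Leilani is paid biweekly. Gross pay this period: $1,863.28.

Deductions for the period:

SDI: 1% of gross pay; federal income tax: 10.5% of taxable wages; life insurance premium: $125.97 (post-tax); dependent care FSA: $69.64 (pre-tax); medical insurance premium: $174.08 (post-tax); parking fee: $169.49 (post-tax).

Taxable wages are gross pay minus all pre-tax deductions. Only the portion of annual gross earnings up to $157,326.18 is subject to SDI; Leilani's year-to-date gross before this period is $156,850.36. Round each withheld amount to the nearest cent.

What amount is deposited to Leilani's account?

$1,131.01

Dependent care FSA: $69.64
Taxable wages = $1,863.28 − $69.64 = $1,793.64
Federal income tax: $1,793.64 × 0.105 = $188.33
SDI: only $157,326.18 − $156,850.36 = $475.82 of this check is subject → $475.82 × 0.01 = $4.76
Medical insurance premium: $174.08
Life insurance premium: $125.97
Parking fee: $169.49
Total deductions = $69.64 + $188.33 + $4.76 + $174.08 + $125.97 + $169.49 = $732.27
Net pay = $1,863.28 − $732.27 = $1,131.01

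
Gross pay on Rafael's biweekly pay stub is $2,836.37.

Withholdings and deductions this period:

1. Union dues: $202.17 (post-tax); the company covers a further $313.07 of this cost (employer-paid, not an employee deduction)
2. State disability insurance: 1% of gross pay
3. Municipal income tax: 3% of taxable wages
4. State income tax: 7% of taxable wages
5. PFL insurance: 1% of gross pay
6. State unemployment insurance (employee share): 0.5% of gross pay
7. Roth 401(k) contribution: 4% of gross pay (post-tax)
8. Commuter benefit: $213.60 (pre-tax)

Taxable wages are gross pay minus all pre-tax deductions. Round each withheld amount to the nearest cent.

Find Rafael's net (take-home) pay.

$1,973.98

Commuter benefit: $213.60
Taxable wages = $2,836.37 − $213.60 = $2,622.77
Municipal income tax: $2,622.77 × 0.03 = $78.68
State income tax: $2,622.77 × 0.07 = $183.59
PFL insurance: $2,836.37 × 0.01 = $28.36
State disability insurance: $2,836.37 × 0.01 = $28.36
State unemployment insurance (employee share): $2,836.37 × 0.005 = $14.18
Union dues: $202.17
Roth 401(k) contribution: $2,836.37 × 0.04 = $113.45
(Employer's $313.07 toward union dues is not withheld from the employee.)
Total deductions = $213.60 + $78.68 + $183.59 + $28.36 + $28.36 + $14.18 + $202.17 + $113.45 = $862.39
Net pay = $2,836.37 − $862.39 = $1,973.98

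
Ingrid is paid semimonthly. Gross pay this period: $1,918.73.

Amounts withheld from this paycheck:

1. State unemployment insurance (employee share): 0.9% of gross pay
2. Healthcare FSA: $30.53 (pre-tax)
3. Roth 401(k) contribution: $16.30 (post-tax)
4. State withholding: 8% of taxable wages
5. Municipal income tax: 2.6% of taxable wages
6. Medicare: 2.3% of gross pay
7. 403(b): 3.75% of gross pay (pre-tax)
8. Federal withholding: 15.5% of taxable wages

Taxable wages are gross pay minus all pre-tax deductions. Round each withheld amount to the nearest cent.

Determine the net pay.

$1,264.51

403(b): $1,918.73 × 0.0375 = $71.95
Healthcare FSA: $30.53
Pre-tax total = $71.95 + $30.53 = $102.48
Taxable wages = $1,918.73 − $102.48 = $1,816.25
State withholding: $1,816.25 × 0.08 = $145.30
Municipal income tax: $1,816.25 × 0.026 = $47.22
Federal withholding: $1,816.25 × 0.155 = $281.52
Medicare: $1,918.73 × 0.023 = $44.13
State unemployment insurance (employee share): $1,918.73 × 0.009 = $17.27
Roth 401(k) contribution: $16.30
Total deductions = $71.95 + $30.53 + $145.30 + $47.22 + $281.52 + $44.13 + $17.27 + $16.30 = $654.22
Net pay = $1,918.73 − $654.22 = $1,264.51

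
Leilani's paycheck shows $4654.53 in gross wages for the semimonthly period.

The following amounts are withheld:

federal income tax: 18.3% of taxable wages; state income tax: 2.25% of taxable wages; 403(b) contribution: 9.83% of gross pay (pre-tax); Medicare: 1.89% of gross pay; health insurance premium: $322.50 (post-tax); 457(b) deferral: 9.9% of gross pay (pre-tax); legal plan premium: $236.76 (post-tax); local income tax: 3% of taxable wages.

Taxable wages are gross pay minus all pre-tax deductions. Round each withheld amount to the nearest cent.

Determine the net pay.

403(b) contribution: $4654.53 × 0.0983 = $457.54
457(b) deferral: $4654.53 × 0.099 = $460.80
Pre-tax total = $457.54 + $460.80 = $918.34
Taxable wages = $4654.53 − $918.34 = $3736.19
State income tax: $3736.19 × 0.0225 = $84.06
Federal income tax: $3736.19 × 0.183 = $683.72
Local income tax: $3736.19 × 0.03 = $112.09
Medicare: $4654.53 × 0.0189 = $87.97
Health insurance premium: $322.50
Legal plan premium: $236.76
Total deductions = $457.54 + $460.80 + $84.06 + $683.72 + $112.09 + $87.97 + $322.50 + $236.76 = $2445.44
Net pay = $4654.53 − $2445.44 = $2209.09

$2209.09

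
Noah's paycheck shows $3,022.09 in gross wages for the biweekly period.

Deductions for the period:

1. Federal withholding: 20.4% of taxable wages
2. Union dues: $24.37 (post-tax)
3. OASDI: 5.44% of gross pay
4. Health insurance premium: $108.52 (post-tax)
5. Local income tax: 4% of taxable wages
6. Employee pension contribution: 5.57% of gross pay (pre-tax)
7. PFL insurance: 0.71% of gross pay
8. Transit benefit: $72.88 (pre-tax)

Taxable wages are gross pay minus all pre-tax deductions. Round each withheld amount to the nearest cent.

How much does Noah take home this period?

Transit benefit: $72.88
Employee pension contribution: $3,022.09 × 0.0557 = $168.33
Pre-tax total = $72.88 + $168.33 = $241.21
Taxable wages = $3,022.09 − $241.21 = $2,780.88
Local income tax: $2,780.88 × 0.04 = $111.24
Federal withholding: $2,780.88 × 0.204 = $567.30
PFL insurance: $3,022.09 × 0.0071 = $21.46
OASDI: $3,022.09 × 0.0544 = $164.40
Union dues: $24.37
Health insurance premium: $108.52
Total deductions = $72.88 + $168.33 + $111.24 + $567.30 + $21.46 + $164.40 + $24.37 + $108.52 = $1,238.50
Net pay = $3,022.09 − $1,238.50 = $1,783.59

$1,783.59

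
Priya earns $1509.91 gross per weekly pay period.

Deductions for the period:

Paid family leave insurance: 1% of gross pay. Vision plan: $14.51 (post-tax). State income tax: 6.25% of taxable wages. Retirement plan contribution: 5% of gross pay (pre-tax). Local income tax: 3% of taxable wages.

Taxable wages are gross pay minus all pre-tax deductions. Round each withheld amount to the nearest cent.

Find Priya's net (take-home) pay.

Retirement plan contribution: $1509.91 × 0.05 = $75.50
Taxable wages = $1509.91 − $75.50 = $1434.41
State income tax: $1434.41 × 0.0625 = $89.65
Local income tax: $1434.41 × 0.03 = $43.03
Paid family leave insurance: $1509.91 × 0.01 = $15.10
Vision plan: $14.51
Total deductions = $75.50 + $89.65 + $43.03 + $15.10 + $14.51 = $237.79
Net pay = $1509.91 − $237.79 = $1272.12

$1272.12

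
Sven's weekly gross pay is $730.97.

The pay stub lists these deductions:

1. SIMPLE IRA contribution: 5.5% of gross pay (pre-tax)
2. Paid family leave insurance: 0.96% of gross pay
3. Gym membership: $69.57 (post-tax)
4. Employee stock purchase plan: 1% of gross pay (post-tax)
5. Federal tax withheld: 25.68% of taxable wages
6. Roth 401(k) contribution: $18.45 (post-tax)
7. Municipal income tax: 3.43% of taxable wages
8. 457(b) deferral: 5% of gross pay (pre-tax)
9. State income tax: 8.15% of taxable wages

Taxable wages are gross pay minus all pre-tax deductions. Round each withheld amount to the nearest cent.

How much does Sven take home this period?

$308.11

SIMPLE IRA contribution: $730.97 × 0.055 = $40.20
457(b) deferral: $730.97 × 0.05 = $36.55
Pre-tax total = $40.20 + $36.55 = $76.75
Taxable wages = $730.97 − $76.75 = $654.22
Federal tax withheld: $654.22 × 0.2568 = $168.00
State income tax: $654.22 × 0.0815 = $53.32
Municipal income tax: $654.22 × 0.0343 = $22.44
Paid family leave insurance: $730.97 × 0.0096 = $7.02
Roth 401(k) contribution: $18.45
Gym membership: $69.57
Employee stock purchase plan: $730.97 × 0.01 = $7.31
Total deductions = $40.20 + $36.55 + $168.00 + $53.32 + $22.44 + $7.02 + $18.45 + $69.57 + $7.31 = $422.86
Net pay = $730.97 − $422.86 = $308.11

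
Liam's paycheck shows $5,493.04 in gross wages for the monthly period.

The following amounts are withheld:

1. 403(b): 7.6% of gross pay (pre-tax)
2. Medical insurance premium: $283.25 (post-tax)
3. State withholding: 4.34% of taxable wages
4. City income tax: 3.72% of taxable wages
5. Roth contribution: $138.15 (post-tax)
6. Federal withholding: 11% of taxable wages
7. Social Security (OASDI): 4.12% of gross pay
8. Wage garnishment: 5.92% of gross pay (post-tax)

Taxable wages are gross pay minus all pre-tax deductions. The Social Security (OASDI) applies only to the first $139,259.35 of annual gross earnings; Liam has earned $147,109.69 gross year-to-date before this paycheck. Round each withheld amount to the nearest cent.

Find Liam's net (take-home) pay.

$3,361.58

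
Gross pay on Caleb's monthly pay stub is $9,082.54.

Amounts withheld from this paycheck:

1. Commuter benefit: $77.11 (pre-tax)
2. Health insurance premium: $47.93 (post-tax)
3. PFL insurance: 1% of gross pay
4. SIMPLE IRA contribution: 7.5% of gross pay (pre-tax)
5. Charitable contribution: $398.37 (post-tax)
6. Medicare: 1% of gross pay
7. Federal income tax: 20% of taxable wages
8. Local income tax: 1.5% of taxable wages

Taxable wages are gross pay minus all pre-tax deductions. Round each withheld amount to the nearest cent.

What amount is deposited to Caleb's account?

Commuter benefit: $77.11
SIMPLE IRA contribution: $9,082.54 × 0.075 = $681.19
Pre-tax total = $77.11 + $681.19 = $758.30
Taxable wages = $9,082.54 − $758.30 = $8,324.24
Local income tax: $8,324.24 × 0.015 = $124.86
Federal income tax: $8,324.24 × 0.2 = $1,664.85
PFL insurance: $9,082.54 × 0.01 = $90.83
Medicare: $9,082.54 × 0.01 = $90.83
Charitable contribution: $398.37
Health insurance premium: $47.93
Total deductions = $77.11 + $681.19 + $124.86 + $1,664.85 + $90.83 + $90.83 + $398.37 + $47.93 = $3,175.97
Net pay = $9,082.54 − $3,175.97 = $5,906.57

$5,906.57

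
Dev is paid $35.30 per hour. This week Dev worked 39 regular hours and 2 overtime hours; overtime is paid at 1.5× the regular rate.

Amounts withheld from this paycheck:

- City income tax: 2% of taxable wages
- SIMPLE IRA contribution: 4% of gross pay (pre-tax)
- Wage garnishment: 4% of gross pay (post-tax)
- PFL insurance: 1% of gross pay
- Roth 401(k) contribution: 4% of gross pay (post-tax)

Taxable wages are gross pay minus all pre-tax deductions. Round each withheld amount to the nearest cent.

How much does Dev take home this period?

$1261.40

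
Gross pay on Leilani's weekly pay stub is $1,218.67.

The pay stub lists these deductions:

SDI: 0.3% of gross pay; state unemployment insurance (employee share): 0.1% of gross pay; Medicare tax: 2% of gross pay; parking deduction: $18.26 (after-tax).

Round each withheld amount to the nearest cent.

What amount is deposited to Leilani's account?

SDI: $1,218.67 × 0.003 = $3.66
State unemployment insurance (employee share): $1,218.67 × 0.001 = $1.22
Medicare tax: $1,218.67 × 0.02 = $24.37
Parking deduction: $18.26
Total deductions = $3.66 + $1.22 + $24.37 + $18.26 = $47.51
Net pay = $1,218.67 − $47.51 = $1,171.16

$1,171.16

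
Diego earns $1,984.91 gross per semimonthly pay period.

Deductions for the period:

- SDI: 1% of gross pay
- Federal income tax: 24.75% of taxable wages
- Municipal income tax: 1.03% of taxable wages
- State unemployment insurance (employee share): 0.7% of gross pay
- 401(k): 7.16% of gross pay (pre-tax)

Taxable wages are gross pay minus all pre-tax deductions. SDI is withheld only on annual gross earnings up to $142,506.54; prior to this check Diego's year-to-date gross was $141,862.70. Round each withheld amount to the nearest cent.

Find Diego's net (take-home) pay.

$1,347.39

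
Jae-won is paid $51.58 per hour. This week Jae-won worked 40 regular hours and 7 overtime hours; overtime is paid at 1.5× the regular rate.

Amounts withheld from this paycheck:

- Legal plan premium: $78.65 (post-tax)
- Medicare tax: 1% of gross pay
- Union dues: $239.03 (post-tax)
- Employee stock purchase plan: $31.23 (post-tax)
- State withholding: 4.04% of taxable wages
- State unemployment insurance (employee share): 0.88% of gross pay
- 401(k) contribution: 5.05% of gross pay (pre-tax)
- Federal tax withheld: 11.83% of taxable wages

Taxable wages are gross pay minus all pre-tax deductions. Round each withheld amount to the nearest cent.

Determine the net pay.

$1,682.86

Regular pay: 40 × $51.58 = $2,063.20
Overtime pay: 7 × $51.58 × 1.5 = $541.59
Gross pay = $2,063.20 + $541.59 = $2,604.79
401(k) contribution: $2,604.79 × 0.0505 = $131.54
Taxable wages = $2,604.79 − $131.54 = $2,473.25
State withholding: $2,473.25 × 0.0404 = $99.92
Federal tax withheld: $2,473.25 × 0.1183 = $292.59
Medicare tax: $2,604.79 × 0.01 = $26.05
State unemployment insurance (employee share): $2,604.79 × 0.0088 = $22.92
Employee stock purchase plan: $31.23
Union dues: $239.03
Legal plan premium: $78.65
Total deductions = $131.54 + $99.92 + $292.59 + $26.05 + $22.92 + $31.23 + $239.03 + $78.65 = $921.93
Net pay = $2,604.79 − $921.93 = $1,682.86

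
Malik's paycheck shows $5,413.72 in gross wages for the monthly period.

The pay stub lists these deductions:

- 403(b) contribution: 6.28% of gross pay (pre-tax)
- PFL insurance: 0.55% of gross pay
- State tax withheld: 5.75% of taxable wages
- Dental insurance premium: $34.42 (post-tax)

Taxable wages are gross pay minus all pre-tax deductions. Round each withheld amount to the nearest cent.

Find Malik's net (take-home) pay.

403(b) contribution: $5,413.72 × 0.0628 = $339.98
Taxable wages = $5,413.72 − $339.98 = $5,073.74
State tax withheld: $5,073.74 × 0.0575 = $291.74
PFL insurance: $5,413.72 × 0.0055 = $29.78
Dental insurance premium: $34.42
Total deductions = $339.98 + $291.74 + $29.78 + $34.42 = $695.92
Net pay = $5,413.72 − $695.92 = $4,717.80

$4,717.80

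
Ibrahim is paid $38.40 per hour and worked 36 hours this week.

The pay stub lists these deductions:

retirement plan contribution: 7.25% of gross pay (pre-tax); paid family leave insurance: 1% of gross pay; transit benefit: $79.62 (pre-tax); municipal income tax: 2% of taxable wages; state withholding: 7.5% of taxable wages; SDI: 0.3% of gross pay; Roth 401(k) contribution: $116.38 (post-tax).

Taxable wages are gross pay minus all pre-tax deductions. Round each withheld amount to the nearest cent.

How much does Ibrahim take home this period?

$953.97

Gross pay: 36 × $38.40 = $1,382.40
Transit benefit: $79.62
Retirement plan contribution: $1,382.40 × 0.0725 = $100.22
Pre-tax total = $79.62 + $100.22 = $179.84
Taxable wages = $1,382.40 − $179.84 = $1,202.56
State withholding: $1,202.56 × 0.075 = $90.19
Municipal income tax: $1,202.56 × 0.02 = $24.05
Paid family leave insurance: $1,382.40 × 0.01 = $13.82
SDI: $1,382.40 × 0.003 = $4.15
Roth 401(k) contribution: $116.38
Total deductions = $79.62 + $100.22 + $90.19 + $24.05 + $13.82 + $4.15 + $116.38 = $428.43
Net pay = $1,382.40 − $428.43 = $953.97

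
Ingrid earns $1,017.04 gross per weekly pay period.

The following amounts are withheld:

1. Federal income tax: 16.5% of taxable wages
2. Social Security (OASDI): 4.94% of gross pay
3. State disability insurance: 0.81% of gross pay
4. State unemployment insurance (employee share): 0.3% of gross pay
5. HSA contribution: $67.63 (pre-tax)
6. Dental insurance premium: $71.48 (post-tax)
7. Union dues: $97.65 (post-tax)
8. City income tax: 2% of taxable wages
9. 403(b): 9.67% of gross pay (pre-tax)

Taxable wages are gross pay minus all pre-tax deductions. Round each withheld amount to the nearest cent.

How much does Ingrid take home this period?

403(b): $1,017.04 × 0.0967 = $98.35
HSA contribution: $67.63
Pre-tax total = $98.35 + $67.63 = $165.98
Taxable wages = $1,017.04 − $165.98 = $851.06
City income tax: $851.06 × 0.02 = $17.02
Federal income tax: $851.06 × 0.165 = $140.42
State disability insurance: $1,017.04 × 0.0081 = $8.24
State unemployment insurance (employee share): $1,017.04 × 0.003 = $3.05
Social Security (OASDI): $1,017.04 × 0.0494 = $50.24
Dental insurance premium: $71.48
Union dues: $97.65
Total deductions = $98.35 + $67.63 + $17.02 + $140.42 + $8.24 + $3.05 + $50.24 + $71.48 + $97.65 = $554.08
Net pay = $1,017.04 − $554.08 = $462.96

$462.96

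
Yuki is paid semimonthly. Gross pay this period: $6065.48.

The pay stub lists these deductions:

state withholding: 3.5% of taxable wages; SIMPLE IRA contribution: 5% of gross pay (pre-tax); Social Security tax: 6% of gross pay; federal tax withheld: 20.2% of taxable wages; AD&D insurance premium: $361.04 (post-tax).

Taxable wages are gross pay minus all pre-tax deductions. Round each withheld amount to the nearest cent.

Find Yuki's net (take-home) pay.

$3671.59

SIMPLE IRA contribution: $6065.48 × 0.05 = $303.27
Taxable wages = $6065.48 − $303.27 = $5762.21
State withholding: $5762.21 × 0.035 = $201.68
Federal tax withheld: $5762.21 × 0.202 = $1163.97
Social Security tax: $6065.48 × 0.06 = $363.93
AD&D insurance premium: $361.04
Total deductions = $303.27 + $201.68 + $1163.97 + $363.93 + $361.04 = $2393.89
Net pay = $6065.48 − $2393.89 = $3671.59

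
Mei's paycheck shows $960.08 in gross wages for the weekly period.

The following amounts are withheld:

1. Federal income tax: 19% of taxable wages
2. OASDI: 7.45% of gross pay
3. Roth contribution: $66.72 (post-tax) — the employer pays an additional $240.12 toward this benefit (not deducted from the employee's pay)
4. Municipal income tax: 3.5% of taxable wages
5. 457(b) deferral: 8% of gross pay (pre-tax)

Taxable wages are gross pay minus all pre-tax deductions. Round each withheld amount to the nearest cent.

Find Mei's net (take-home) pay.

457(b) deferral: $960.08 × 0.08 = $76.81
Taxable wages = $960.08 − $76.81 = $883.27
Municipal income tax: $883.27 × 0.035 = $30.91
Federal income tax: $883.27 × 0.19 = $167.82
OASDI: $960.08 × 0.0745 = $71.53
Roth contribution: $66.72
(Employer's $240.12 toward Roth contribution is not withheld from the employee.)
Total deductions = $76.81 + $30.91 + $167.82 + $71.53 + $66.72 = $413.79
Net pay = $960.08 − $413.79 = $546.29

$546.29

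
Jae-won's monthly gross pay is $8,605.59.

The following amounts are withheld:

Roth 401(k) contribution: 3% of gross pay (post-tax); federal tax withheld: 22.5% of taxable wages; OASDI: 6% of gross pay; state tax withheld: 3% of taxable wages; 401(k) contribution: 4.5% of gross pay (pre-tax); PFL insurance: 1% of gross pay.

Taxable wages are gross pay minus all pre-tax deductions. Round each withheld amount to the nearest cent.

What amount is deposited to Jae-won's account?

$5,262.09

401(k) contribution: $8,605.59 × 0.045 = $387.25
Taxable wages = $8,605.59 − $387.25 = $8,218.34
State tax withheld: $8,218.34 × 0.03 = $246.55
Federal tax withheld: $8,218.34 × 0.225 = $1,849.13
OASDI: $8,605.59 × 0.06 = $516.34
PFL insurance: $8,605.59 × 0.01 = $86.06
Roth 401(k) contribution: $8,605.59 × 0.03 = $258.17
Total deductions = $387.25 + $246.55 + $1,849.13 + $516.34 + $86.06 + $258.17 = $3,343.50
Net pay = $8,605.59 − $3,343.50 = $5,262.09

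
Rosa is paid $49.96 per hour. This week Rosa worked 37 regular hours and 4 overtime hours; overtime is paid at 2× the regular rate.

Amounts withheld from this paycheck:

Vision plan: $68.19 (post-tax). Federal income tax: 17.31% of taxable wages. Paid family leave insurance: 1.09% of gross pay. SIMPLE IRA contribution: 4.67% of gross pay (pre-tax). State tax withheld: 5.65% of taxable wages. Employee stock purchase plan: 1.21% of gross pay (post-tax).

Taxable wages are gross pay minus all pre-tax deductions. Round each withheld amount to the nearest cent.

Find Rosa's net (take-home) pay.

Regular pay: 37 × $49.96 = $1,848.52
Overtime pay: 4 × $49.96 × 2 = $399.68
Gross pay = $1,848.52 + $399.68 = $2,248.20
SIMPLE IRA contribution: $2,248.20 × 0.0467 = $104.99
Taxable wages = $2,248.20 − $104.99 = $2,143.21
State tax withheld: $2,143.21 × 0.0565 = $121.09
Federal income tax: $2,143.21 × 0.1731 = $370.99
Paid family leave insurance: $2,248.20 × 0.0109 = $24.51
Employee stock purchase plan: $2,248.20 × 0.0121 = $27.20
Vision plan: $68.19
Total deductions = $104.99 + $121.09 + $370.99 + $24.51 + $27.20 + $68.19 = $716.97
Net pay = $2,248.20 − $716.97 = $1,531.23

$1,531.23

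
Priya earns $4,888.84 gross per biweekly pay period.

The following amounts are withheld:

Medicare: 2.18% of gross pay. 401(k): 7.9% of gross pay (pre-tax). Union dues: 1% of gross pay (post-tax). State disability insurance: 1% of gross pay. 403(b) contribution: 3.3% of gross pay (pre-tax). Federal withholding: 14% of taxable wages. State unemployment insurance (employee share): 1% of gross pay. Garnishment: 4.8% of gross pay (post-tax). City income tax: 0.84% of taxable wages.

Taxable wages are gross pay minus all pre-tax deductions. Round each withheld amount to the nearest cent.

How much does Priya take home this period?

403(b) contribution: $4,888.84 × 0.033 = $161.33
401(k): $4,888.84 × 0.079 = $386.22
Pre-tax total = $161.33 + $386.22 = $547.55
Taxable wages = $4,888.84 − $547.55 = $4,341.29
Federal withholding: $4,341.29 × 0.14 = $607.78
City income tax: $4,341.29 × 0.0084 = $36.47
State disability insurance: $4,888.84 × 0.01 = $48.89
State unemployment insurance (employee share): $4,888.84 × 0.01 = $48.89
Medicare: $4,888.84 × 0.0218 = $106.58
Garnishment: $4,888.84 × 0.048 = $234.66
Union dues: $4,888.84 × 0.01 = $48.89
Total deductions = $161.33 + $386.22 + $607.78 + $36.47 + $48.89 + $48.89 + $106.58 + $234.66 + $48.89 = $1,679.71
Net pay = $4,888.84 − $1,679.71 = $3,209.13

$3,209.13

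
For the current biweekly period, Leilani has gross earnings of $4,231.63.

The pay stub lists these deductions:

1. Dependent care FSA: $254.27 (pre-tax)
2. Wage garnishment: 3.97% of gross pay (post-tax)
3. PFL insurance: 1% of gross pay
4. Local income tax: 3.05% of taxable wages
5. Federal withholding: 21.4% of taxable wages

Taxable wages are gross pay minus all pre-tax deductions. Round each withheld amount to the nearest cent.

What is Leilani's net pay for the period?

$2,794.57

Dependent care FSA: $254.27
Taxable wages = $4,231.63 − $254.27 = $3,977.36
Federal withholding: $3,977.36 × 0.214 = $851.16
Local income tax: $3,977.36 × 0.0305 = $121.31
PFL insurance: $4,231.63 × 0.01 = $42.32
Wage garnishment: $4,231.63 × 0.0397 = $168.00
Total deductions = $254.27 + $851.16 + $121.31 + $42.32 + $168.00 = $1,437.06
Net pay = $4,231.63 − $1,437.06 = $2,794.57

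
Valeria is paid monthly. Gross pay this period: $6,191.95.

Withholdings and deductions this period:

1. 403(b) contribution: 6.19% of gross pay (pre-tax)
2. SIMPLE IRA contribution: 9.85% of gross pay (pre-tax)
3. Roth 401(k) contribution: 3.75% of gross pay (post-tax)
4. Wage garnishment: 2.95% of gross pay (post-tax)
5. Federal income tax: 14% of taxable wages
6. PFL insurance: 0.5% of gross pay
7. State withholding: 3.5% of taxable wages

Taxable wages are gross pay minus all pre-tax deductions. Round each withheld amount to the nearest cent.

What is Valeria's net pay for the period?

SIMPLE IRA contribution: $6,191.95 × 0.0985 = $609.91
403(b) contribution: $6,191.95 × 0.0619 = $383.28
Pre-tax total = $609.91 + $383.28 = $993.19
Taxable wages = $6,191.95 − $993.19 = $5,198.76
State withholding: $5,198.76 × 0.035 = $181.96
Federal income tax: $5,198.76 × 0.14 = $727.83
PFL insurance: $6,191.95 × 0.005 = $30.96
Roth 401(k) contribution: $6,191.95 × 0.0375 = $232.20
Wage garnishment: $6,191.95 × 0.0295 = $182.66
Total deductions = $609.91 + $383.28 + $181.96 + $727.83 + $30.96 + $232.20 + $182.66 = $2,348.80
Net pay = $6,191.95 − $2,348.80 = $3,843.15

$3,843.15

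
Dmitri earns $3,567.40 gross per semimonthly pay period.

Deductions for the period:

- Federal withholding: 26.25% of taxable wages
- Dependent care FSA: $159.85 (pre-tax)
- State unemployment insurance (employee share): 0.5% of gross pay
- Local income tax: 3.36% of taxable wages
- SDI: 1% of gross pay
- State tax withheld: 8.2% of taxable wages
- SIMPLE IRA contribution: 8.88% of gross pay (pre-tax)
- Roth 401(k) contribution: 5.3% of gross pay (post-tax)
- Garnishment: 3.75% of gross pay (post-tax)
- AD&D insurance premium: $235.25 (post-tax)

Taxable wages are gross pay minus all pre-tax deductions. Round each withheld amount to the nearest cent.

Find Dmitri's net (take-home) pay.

$1,310.54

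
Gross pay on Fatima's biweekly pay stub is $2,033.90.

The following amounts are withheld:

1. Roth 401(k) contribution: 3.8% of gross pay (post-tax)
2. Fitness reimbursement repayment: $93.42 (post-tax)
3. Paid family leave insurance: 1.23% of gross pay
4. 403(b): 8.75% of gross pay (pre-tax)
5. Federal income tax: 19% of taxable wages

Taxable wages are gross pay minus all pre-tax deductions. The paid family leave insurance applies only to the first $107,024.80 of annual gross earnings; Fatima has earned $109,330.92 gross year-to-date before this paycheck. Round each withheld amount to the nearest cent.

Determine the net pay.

$1,332.59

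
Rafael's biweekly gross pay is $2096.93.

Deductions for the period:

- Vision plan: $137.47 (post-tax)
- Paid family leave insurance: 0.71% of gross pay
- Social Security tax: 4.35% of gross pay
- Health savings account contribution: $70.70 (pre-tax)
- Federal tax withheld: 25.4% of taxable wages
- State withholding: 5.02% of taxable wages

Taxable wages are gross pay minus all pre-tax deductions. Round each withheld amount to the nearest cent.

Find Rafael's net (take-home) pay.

Health savings account contribution: $70.70
Taxable wages = $2096.93 − $70.70 = $2026.23
State withholding: $2026.23 × 0.0502 = $101.72
Federal tax withheld: $2026.23 × 0.254 = $514.66
Paid family leave insurance: $2096.93 × 0.0071 = $14.89
Social Security tax: $2096.93 × 0.0435 = $91.22
Vision plan: $137.47
Total deductions = $70.70 + $101.72 + $514.66 + $14.89 + $91.22 + $137.47 = $930.66
Net pay = $2096.93 − $930.66 = $1166.27

$1166.27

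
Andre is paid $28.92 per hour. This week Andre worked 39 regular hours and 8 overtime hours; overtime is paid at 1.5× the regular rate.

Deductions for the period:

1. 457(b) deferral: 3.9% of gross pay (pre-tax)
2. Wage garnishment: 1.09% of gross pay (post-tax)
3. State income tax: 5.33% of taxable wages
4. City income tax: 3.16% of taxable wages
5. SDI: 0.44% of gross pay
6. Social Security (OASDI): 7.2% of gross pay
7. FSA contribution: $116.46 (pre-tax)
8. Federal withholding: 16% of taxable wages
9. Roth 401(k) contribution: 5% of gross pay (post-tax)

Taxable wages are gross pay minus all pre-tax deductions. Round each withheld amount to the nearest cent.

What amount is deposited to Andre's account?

$779.83

Regular pay: 39 × $28.92 = $1,127.88
Overtime pay: 8 × $28.92 × 1.5 = $347.04
Gross pay = $1,127.88 + $347.04 = $1,474.92
457(b) deferral: $1,474.92 × 0.039 = $57.52
FSA contribution: $116.46
Pre-tax total = $57.52 + $116.46 = $173.98
Taxable wages = $1,474.92 − $173.98 = $1,300.94
Federal withholding: $1,300.94 × 0.16 = $208.15
City income tax: $1,300.94 × 0.0316 = $41.11
State income tax: $1,300.94 × 0.0533 = $69.34
Social Security (OASDI): $1,474.92 × 0.072 = $106.19
SDI: $1,474.92 × 0.0044 = $6.49
Roth 401(k) contribution: $1,474.92 × 0.05 = $73.75
Wage garnishment: $1,474.92 × 0.0109 = $16.08
Total deductions = $57.52 + $116.46 + $208.15 + $41.11 + $69.34 + $106.19 + $6.49 + $73.75 + $16.08 = $695.09
Net pay = $1,474.92 − $695.09 = $779.83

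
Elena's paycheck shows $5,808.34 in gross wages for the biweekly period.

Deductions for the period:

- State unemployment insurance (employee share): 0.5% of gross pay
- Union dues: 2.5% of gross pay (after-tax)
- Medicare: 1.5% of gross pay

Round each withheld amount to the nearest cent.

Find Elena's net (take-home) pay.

$5,546.96

State unemployment insurance (employee share): $5,808.34 × 0.005 = $29.04
Medicare: $5,808.34 × 0.015 = $87.13
Union dues: $5,808.34 × 0.025 = $145.21
Total deductions = $29.04 + $87.13 + $145.21 = $261.38
Net pay = $5,808.34 − $261.38 = $5,546.96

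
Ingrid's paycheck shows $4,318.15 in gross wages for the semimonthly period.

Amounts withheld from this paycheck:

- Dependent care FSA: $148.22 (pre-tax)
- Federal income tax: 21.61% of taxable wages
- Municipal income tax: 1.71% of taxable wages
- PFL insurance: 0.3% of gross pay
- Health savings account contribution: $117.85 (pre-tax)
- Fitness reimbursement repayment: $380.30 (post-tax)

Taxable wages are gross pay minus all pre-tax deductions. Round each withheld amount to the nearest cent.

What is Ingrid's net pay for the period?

$2,713.89

Health savings account contribution: $117.85
Dependent care FSA: $148.22
Pre-tax total = $117.85 + $148.22 = $266.07
Taxable wages = $4,318.15 − $266.07 = $4,052.08
Federal income tax: $4,052.08 × 0.2161 = $875.65
Municipal income tax: $4,052.08 × 0.0171 = $69.29
PFL insurance: $4,318.15 × 0.003 = $12.95
Fitness reimbursement repayment: $380.30
Total deductions = $117.85 + $148.22 + $875.65 + $69.29 + $12.95 + $380.30 = $1,604.26
Net pay = $4,318.15 − $1,604.26 = $2,713.89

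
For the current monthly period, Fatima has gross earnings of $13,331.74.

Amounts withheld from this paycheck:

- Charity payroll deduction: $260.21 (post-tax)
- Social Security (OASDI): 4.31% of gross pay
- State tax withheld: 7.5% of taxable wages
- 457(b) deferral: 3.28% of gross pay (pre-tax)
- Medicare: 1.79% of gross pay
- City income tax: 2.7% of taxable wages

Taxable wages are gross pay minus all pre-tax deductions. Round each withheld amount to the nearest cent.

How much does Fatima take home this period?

$10,505.78

457(b) deferral: $13,331.74 × 0.0328 = $437.28
Taxable wages = $13,331.74 − $437.28 = $12,894.46
City income tax: $12,894.46 × 0.027 = $348.15
State tax withheld: $12,894.46 × 0.075 = $967.08
Medicare: $13,331.74 × 0.0179 = $238.64
Social Security (OASDI): $13,331.74 × 0.0431 = $574.60
Charity payroll deduction: $260.21
Total deductions = $437.28 + $348.15 + $967.08 + $238.64 + $574.60 + $260.21 = $2,825.96
Net pay = $13,331.74 − $2,825.96 = $10,505.78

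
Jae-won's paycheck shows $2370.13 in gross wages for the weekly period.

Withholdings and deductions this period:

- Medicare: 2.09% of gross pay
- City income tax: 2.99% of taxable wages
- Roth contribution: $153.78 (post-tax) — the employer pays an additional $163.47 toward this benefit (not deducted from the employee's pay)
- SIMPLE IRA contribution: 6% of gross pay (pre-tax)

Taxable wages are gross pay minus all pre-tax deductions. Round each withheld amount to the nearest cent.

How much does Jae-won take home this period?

SIMPLE IRA contribution: $2370.13 × 0.06 = $142.21
Taxable wages = $2370.13 − $142.21 = $2227.92
City income tax: $2227.92 × 0.0299 = $66.61
Medicare: $2370.13 × 0.0209 = $49.54
Roth contribution: $153.78
(Employer's $163.47 toward Roth contribution is not withheld from the employee.)
Total deductions = $142.21 + $66.61 + $49.54 + $153.78 = $412.14
Net pay = $2370.13 − $412.14 = $1957.99

$1957.99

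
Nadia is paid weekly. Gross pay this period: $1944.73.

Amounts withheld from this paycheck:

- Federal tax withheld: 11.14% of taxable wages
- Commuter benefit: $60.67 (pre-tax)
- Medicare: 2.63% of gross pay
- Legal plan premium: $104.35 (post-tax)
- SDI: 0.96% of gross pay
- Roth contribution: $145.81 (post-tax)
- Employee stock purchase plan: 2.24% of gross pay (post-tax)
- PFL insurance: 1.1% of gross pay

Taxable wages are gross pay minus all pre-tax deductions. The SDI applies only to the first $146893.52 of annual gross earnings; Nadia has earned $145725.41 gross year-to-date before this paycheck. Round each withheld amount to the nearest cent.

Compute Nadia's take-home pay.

Commuter benefit: $60.67
Taxable wages = $1944.73 − $60.67 = $1884.06
Federal tax withheld: $1884.06 × 0.1114 = $209.88
Medicare: $1944.73 × 0.0263 = $51.15
SDI: only $146893.52 − $145725.41 = $1168.11 of this check is subject → $1168.11 × 0.0096 = $11.21
PFL insurance: $1944.73 × 0.011 = $21.39
Roth contribution: $145.81
Legal plan premium: $104.35
Employee stock purchase plan: $1944.73 × 0.0224 = $43.56
Total deductions = $60.67 + $209.88 + $51.15 + $11.21 + $21.39 + $145.81 + $104.35 + $43.56 = $648.02
Net pay = $1944.73 − $648.02 = $1296.71

$1296.71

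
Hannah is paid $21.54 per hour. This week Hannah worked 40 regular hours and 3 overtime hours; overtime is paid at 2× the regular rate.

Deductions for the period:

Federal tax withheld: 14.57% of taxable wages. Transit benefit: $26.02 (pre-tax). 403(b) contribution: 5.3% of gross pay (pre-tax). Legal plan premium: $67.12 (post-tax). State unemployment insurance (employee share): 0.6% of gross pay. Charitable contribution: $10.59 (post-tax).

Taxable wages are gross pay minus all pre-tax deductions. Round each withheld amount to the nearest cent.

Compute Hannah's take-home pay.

$695.73

Regular pay: 40 × $21.54 = $861.60
Overtime pay: 3 × $21.54 × 2 = $129.24
Gross pay = $861.60 + $129.24 = $990.84
Transit benefit: $26.02
403(b) contribution: $990.84 × 0.053 = $52.51
Pre-tax total = $26.02 + $52.51 = $78.53
Taxable wages = $990.84 − $78.53 = $912.31
Federal tax withheld: $912.31 × 0.1457 = $132.92
State unemployment insurance (employee share): $990.84 × 0.006 = $5.95
Charitable contribution: $10.59
Legal plan premium: $67.12
Total deductions = $26.02 + $52.51 + $132.92 + $5.95 + $10.59 + $67.12 = $295.11
Net pay = $990.84 − $295.11 = $695.73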